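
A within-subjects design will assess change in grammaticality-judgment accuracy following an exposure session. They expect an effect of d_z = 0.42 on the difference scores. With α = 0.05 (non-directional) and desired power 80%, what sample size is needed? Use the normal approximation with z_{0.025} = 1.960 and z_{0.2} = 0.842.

n = 45 pairs

For a paired (one-sample on differences) test: n = ((z_{α/2} + z_β) / d)².
z_{α/2} + z_β = 1.960 + 0.842 = 2.802.
n = (2.802 / 0.42)² = 6.671² = 44.51.
Round up.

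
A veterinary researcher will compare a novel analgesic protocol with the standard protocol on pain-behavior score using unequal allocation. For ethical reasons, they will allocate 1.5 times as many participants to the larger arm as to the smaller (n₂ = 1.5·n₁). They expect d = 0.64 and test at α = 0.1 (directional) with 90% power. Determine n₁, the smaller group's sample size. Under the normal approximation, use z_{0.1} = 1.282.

With allocation ratio k = n₂/n₁ = 1.5, Var(x̄₁−x̄₂) = σ²(1/n₁ + 1/(k·n₁)) = σ²·(k+1)/(k·n₁).
So n₁ = (1 + 1/k)·((z_{α} + z_β)/d)² = 1.667 × (2.564/0.64)².
n₁ = 1.667 × 16.05 = 26.8.
Round up: n₁ = 27, giving n₂ = ⌈1.5 × 27⌉ = ⌈40.5⌉ = 41.

n₁ = 27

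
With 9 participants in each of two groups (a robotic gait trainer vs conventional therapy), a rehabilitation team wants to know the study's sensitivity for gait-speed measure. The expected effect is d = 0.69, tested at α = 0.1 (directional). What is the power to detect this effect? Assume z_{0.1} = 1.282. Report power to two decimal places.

power ≈ 0.57

For two equal groups, power = Φ(d·√(n/2) − z_{α}).
d·√(n/2) = 0.69 × √(9/2) = 0.69 × 2.121 = 1.464.
z_β = 1.464 − 1.282 = 0.182.
Power = Φ(0.182) = 0.572.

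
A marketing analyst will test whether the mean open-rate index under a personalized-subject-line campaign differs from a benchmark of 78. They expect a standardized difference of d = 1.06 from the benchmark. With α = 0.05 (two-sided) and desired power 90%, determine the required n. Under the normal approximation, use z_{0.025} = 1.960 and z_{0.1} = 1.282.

For a one-sample test: n = ((z_{α/2} + z_β) / d)².
z_{α/2} + z_β = 1.960 + 1.282 = 3.242.
n = (3.242 / 1.06)² = 3.058² = 9.35.
Round up.

n = 10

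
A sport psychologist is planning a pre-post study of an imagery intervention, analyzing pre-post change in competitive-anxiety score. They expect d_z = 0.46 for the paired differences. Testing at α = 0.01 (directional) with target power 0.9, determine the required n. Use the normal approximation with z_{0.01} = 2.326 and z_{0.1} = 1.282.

n = 62 pairs

For a paired (one-sample on differences) test: n = ((z_{α} + z_β) / d)².
z_{α} + z_β = 2.326 + 1.282 = 3.608.
n = (3.608 / 0.46)² = 7.843² = 61.52.
Round up.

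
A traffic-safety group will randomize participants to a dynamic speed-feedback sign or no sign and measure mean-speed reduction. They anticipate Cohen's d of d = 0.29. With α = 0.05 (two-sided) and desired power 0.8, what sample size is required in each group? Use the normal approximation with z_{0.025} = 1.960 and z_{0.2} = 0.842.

n = 187 per group

For two independent groups with equal n: n = 2·((z_{α/2} + z_β) / d)².
z_{α/2} + z_β = 1.960 + 0.842 = 2.802.
n = 2 × (2.802 / 0.29)² = 2 × 9.662² = 2 × 93.36 = 186.7.
Round up to the next whole participant.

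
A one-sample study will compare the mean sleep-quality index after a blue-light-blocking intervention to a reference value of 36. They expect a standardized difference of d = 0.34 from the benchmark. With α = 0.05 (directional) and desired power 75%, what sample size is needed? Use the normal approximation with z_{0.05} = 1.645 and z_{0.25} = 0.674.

n = 47

For a one-sample test: n = ((z_{α} + z_β) / d)².
z_{α} + z_β = 1.645 + 0.674 = 2.319.
n = (2.319 / 0.34)² = 6.821² = 46.52.
Round up.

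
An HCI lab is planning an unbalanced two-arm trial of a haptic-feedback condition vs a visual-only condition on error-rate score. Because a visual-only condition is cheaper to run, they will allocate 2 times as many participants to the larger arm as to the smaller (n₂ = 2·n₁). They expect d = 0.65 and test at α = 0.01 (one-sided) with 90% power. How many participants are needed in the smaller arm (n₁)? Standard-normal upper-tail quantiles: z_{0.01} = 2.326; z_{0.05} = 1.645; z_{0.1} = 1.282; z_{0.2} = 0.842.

With allocation ratio k = n₂/n₁ = 2, Var(x̄₁−x̄₂) = σ²(1/n₁ + 1/(k·n₁)) = σ²·(k+1)/(k·n₁).
So n₁ = (1 + 1/k)·((z_{α} + z_β)/d)² = 1.500 × (3.608/0.65)².
n₁ = 1.500 × 30.81 = 46.2.
Round up: n₁ = 47, giving n₂ = 2 × 47 = 94.

n₁ = 47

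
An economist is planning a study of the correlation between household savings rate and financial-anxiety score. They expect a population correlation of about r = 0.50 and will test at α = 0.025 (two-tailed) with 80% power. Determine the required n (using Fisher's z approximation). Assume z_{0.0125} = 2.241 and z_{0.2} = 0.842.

Fisher's z: C = ½·ln((1+r)/(1−r)) = ½·ln(3.0000) = 0.5493.
n = ((z_{α/2} + z_β)/C)² + 3.
(2.241 + 0.842) / 0.5493 = 3.083 / 0.5493 = 5.613.
n = 5.613² + 3 = 31.50 + 3 = 34.5.
Round up.

n = 35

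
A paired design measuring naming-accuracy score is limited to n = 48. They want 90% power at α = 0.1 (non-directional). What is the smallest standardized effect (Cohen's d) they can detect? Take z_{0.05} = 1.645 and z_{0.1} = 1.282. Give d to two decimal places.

For a single sample (or paired design) of n = 48: d_min = (z_{α/2} + z_β)/√n.
z-sum = 1.645 + 1.282 = 2.927.
d_min = 2.927 / √48 = 2.927 / 6.928 = 0.422.

d_min ≈ 0.42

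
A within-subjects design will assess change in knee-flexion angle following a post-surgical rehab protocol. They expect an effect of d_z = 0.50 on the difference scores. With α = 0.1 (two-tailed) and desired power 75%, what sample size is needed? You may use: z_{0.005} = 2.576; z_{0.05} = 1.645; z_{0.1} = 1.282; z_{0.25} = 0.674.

n = 22 pairs

For a paired (one-sample on differences) test: n = ((z_{α/2} + z_β) / d)².
z_{α/2} + z_β = 1.645 + 0.674 = 2.319.
n = (2.319 / 0.50)² = 4.638² = 21.51.
Round up.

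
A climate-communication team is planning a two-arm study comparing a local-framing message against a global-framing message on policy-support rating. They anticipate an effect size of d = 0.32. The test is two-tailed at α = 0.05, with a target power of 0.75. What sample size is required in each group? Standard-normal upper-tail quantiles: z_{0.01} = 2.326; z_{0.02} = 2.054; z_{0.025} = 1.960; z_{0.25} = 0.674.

n = 136 per group

For two independent groups with equal n: n = 2·((z_{α/2} + z_β) / d)².
z_{α/2} + z_β = 1.960 + 0.674 = 2.634.
n = 2 × (2.634 / 0.32)² = 2 × 8.231² = 2 × 67.75 = 135.5.
Round up to the next whole participant.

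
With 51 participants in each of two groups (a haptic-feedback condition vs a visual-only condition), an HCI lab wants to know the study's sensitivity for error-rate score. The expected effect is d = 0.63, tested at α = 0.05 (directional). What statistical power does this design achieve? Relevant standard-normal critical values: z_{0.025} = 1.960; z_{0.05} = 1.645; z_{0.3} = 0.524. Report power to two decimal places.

power ≈ 0.94

For two equal groups, power = Φ(d·√(n/2) − z_{α}).
d·√(n/2) = 0.63 × √(51/2) = 0.63 × 5.050 = 3.181.
z_β = 3.181 − 1.645 = 1.536.
Power = Φ(1.536) = 0.938.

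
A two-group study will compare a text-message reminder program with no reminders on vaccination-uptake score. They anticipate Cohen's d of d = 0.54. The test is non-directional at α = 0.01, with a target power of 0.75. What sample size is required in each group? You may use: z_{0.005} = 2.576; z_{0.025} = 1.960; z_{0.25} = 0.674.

For two independent groups with equal n: n = 2·((z_{α/2} + z_β) / d)².
z_{α/2} + z_β = 2.576 + 0.674 = 3.250.
n = 2 × (3.250 / 0.54)² = 2 × 6.019² = 2 × 36.22 = 72.4.
Round up to the next whole participant.

n = 73 per group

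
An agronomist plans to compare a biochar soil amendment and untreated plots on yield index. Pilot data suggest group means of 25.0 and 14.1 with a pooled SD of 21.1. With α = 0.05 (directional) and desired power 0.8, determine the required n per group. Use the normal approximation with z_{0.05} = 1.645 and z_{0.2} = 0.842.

Cohen's d = |M₁ − M₂| / SD_pooled = |25.0 − 14.1| / 21.1 = 10.9 / 21.1 = 0.517.
For two independent groups with equal n: n = 2·((z_{α} + z_β) / d)².
z_{α} + z_β = 1.645 + 0.842 = 2.487.
n = 2 × (2.487 / 0.517)² = 2 × 4.810² = 2 × 23.14 = 46.3.
Round up to the next whole participant.

n = 47 per group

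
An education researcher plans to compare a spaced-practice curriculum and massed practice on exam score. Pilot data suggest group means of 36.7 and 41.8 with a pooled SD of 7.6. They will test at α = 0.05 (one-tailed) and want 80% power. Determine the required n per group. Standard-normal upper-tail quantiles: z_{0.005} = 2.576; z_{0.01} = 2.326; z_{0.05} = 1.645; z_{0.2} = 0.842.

n = 28 per group

Cohen's d = |M₁ − M₂| / SD_pooled = |36.7 − 41.8| / 7.6 = 5.1 / 7.6 = 0.671.
For two independent groups with equal n: n = 2·((z_{α} + z_β) / d)².
z_{α} + z_β = 1.645 + 0.842 = 2.487.
n = 2 × (2.487 / 0.671)² = 2 × 3.706² = 2 × 13.74 = 27.5.
Round up to the next whole participant.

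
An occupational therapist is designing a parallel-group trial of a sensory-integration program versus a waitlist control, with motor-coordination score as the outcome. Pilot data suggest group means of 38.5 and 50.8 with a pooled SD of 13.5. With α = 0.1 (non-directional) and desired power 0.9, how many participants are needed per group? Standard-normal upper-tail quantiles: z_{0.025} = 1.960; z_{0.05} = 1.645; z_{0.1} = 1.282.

n = 21 per group

Cohen's d = |M₁ − M₂| / SD_pooled = |38.5 − 50.8| / 13.5 = 12.3 / 13.5 = 0.911.
For two independent groups with equal n: n = 2·((z_{α/2} + z_β) / d)².
z_{α/2} + z_β = 1.645 + 1.282 = 2.927.
n = 2 × (2.927 / 0.911)² = 2 × 3.213² = 2 × 10.32 = 20.6.
Round up to the next whole participant.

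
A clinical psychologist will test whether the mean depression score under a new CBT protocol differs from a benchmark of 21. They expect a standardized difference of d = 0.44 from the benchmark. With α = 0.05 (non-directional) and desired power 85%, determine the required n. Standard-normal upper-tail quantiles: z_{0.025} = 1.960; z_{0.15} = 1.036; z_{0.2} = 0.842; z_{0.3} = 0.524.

n = 47

For a one-sample test: n = ((z_{α/2} + z_β) / d)².
z_{α/2} + z_β = 1.960 + 1.036 = 2.996.
n = (2.996 / 0.44)² = 6.809² = 46.36.
Round up.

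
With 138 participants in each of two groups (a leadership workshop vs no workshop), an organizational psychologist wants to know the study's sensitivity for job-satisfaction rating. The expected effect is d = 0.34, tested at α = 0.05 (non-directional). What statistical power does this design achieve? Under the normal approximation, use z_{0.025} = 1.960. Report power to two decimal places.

power ≈ 0.81

For two equal groups, power = Φ(d·√(n/2) − z_{α/2}).
d·√(n/2) = 0.34 × √(138/2) = 0.34 × 8.307 = 2.824.
z_β = 2.824 − 1.960 = 0.864.
Power = Φ(0.864) = 0.806.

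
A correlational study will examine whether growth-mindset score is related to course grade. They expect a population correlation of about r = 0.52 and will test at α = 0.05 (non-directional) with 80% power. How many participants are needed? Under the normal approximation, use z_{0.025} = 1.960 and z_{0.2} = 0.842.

Fisher's z: C = ½·ln((1+r)/(1−r)) = ½·ln(3.1667) = 0.5763.
n = ((z_{α/2} + z_β)/C)² + 3.
(1.960 + 0.842) / 0.5763 = 2.802 / 0.5763 = 4.862.
n = 4.862² + 3 = 23.64 + 3 = 26.6.
Round up.

n = 27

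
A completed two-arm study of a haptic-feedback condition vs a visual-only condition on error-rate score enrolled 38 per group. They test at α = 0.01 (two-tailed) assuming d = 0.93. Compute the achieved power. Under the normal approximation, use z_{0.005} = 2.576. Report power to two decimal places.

power ≈ 0.93

For two equal groups, power = Φ(d·√(n/2) − z_{α/2}).
d·√(n/2) = 0.93 × √(38/2) = 0.93 × 4.359 = 4.054.
z_β = 4.054 − 2.576 = 1.478.
Power = Φ(1.478) = 0.930.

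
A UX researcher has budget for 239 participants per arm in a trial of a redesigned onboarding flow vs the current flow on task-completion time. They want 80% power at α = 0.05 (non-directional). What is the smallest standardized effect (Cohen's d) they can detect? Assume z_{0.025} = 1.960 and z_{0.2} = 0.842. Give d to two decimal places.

d_min ≈ 0.26

For two independent groups of n = 239 each: d_min = (z_{α/2} + z_β)·√(2/n).
z-sum = 1.960 + 0.842 = 2.802.
d_min = 2.802 × √(2/239) = 2.802 × 0.0915 = 0.256.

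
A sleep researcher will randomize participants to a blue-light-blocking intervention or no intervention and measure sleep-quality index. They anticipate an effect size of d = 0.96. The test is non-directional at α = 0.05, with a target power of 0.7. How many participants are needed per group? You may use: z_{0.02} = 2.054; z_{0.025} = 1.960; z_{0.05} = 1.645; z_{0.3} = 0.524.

For two independent groups with equal n: n = 2·((z_{α/2} + z_β) / d)².
z_{α/2} + z_β = 1.960 + 0.524 = 2.484.
n = 2 × (2.484 / 0.96)² = 2 × 2.587² = 2 × 6.70 = 13.4.
Round up to the next whole participant.

n = 14 per group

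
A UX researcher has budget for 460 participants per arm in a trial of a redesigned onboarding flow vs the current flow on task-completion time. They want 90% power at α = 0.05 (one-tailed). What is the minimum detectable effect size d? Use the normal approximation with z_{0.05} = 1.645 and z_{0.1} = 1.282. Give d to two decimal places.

d_min ≈ 0.19

For two independent groups of n = 460 each: d_min = (z_{α} + z_β)·√(2/n).
z-sum = 1.645 + 1.282 = 2.927.
d_min = 2.927 × √(2/460) = 2.927 × 0.0659 = 0.193.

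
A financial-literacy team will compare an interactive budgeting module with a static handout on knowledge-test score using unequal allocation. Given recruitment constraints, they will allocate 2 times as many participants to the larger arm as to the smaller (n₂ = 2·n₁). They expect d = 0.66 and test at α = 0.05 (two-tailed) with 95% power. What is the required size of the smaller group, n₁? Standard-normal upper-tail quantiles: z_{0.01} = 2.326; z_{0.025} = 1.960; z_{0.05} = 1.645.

n₁ = 45

With allocation ratio k = n₂/n₁ = 2, Var(x̄₁−x̄₂) = σ²(1/n₁ + 1/(k·n₁)) = σ²·(k+1)/(k·n₁).
So n₁ = (1 + 1/k)·((z_{α/2} + z_β)/d)² = 1.500 × (3.605/0.66)².
n₁ = 1.500 × 29.83 = 44.8.
Round up: n₁ = 45, giving n₂ = 2 × 45 = 90.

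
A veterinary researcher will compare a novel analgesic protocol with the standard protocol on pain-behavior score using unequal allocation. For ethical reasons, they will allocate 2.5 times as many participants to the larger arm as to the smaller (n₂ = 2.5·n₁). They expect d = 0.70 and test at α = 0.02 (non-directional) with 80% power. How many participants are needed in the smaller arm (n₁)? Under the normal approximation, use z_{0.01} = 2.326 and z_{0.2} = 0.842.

With allocation ratio k = n₂/n₁ = 2.5, Var(x̄₁−x̄₂) = σ²(1/n₁ + 1/(k·n₁)) = σ²·(k+1)/(k·n₁).
So n₁ = (1 + 1/k)·((z_{α/2} + z_β)/d)² = 1.400 × (3.168/0.70)².
n₁ = 1.400 × 20.48 = 28.7.
Round up: n₁ = 29, giving n₂ = ⌈2.5 × 29⌉ = ⌈72.5⌉ = 73.

n₁ = 29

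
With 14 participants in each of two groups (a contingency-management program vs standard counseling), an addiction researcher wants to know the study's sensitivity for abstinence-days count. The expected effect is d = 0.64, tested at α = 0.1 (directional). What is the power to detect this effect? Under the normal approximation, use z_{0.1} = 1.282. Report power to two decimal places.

For two equal groups, power = Φ(d·√(n/2) − z_{α}).
d·√(n/2) = 0.64 × √(14/2) = 0.64 × 2.646 = 1.693.
z_β = 1.693 − 1.282 = 0.411.
Power = Φ(0.411) = 0.660.

power ≈ 0.66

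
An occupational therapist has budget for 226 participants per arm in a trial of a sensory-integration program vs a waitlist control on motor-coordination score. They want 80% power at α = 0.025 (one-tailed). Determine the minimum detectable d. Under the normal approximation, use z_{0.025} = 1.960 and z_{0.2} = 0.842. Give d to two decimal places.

d_min ≈ 0.26

For two independent groups of n = 226 each: d_min = (z_{α} + z_β)·√(2/n).
z-sum = 1.960 + 0.842 = 2.802.
d_min = 2.802 × √(2/226) = 2.802 × 0.0941 = 0.264.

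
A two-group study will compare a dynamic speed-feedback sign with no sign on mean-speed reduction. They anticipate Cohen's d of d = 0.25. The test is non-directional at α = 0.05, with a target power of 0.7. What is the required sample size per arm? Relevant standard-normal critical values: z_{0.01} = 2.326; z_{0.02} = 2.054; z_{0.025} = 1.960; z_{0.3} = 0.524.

For two independent groups with equal n: n = 2·((z_{α/2} + z_β) / d)².
z_{α/2} + z_β = 1.960 + 0.524 = 2.484.
n = 2 × (2.484 / 0.25)² = 2 × 9.936² = 2 × 98.72 = 197.4.
Round up to the next whole participant.

n = 198 per group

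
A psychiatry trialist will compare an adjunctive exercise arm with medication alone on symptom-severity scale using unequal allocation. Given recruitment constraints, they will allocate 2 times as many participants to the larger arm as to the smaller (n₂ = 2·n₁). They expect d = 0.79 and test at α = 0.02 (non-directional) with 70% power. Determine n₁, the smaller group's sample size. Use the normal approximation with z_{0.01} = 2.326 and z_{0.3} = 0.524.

n₁ = 20

With allocation ratio k = n₂/n₁ = 2, Var(x̄₁−x̄₂) = σ²(1/n₁ + 1/(k·n₁)) = σ²·(k+1)/(k·n₁).
So n₁ = (1 + 1/k)·((z_{α/2} + z_β)/d)² = 1.500 × (2.850/0.79)².
n₁ = 1.500 × 13.01 = 19.5.
Round up: n₁ = 20, giving n₂ = 2 × 20 = 40.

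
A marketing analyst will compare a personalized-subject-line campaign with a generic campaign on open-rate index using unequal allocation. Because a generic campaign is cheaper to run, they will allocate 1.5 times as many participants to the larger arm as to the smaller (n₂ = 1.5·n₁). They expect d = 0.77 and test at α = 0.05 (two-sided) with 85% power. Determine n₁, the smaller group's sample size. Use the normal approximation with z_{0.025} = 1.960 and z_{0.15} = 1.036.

n₁ = 26

With allocation ratio k = n₂/n₁ = 1.5, Var(x̄₁−x̄₂) = σ²(1/n₁ + 1/(k·n₁)) = σ²·(k+1)/(k·n₁).
So n₁ = (1 + 1/k)·((z_{α/2} + z_β)/d)² = 1.667 × (2.996/0.77)².
n₁ = 1.667 × 15.14 = 25.2.
Round up: n₁ = 26, giving n₂ = 1.5 × 26 = 39.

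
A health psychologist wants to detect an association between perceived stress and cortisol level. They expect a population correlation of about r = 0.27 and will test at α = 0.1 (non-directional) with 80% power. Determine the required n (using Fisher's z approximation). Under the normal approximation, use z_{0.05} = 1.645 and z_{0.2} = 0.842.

n = 84

Fisher's z: C = ½·ln((1+r)/(1−r)) = ½·ln(1.7397) = 0.2769.
n = ((z_{α/2} + z_β)/C)² + 3.
(1.645 + 0.842) / 0.2769 = 2.487 / 0.2769 = 8.982.
n = 8.982² + 3 = 80.67 + 3 = 83.7.
Round up.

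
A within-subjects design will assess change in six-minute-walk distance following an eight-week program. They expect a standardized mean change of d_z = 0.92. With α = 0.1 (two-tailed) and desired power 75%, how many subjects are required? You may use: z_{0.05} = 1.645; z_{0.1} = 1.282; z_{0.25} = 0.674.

For a paired (one-sample on differences) test: n = ((z_{α/2} + z_β) / d)².
z_{α/2} + z_β = 1.645 + 0.674 = 2.319.
n = (2.319 / 0.92)² = 2.521² = 6.35.
Round up.

n = 7 pairs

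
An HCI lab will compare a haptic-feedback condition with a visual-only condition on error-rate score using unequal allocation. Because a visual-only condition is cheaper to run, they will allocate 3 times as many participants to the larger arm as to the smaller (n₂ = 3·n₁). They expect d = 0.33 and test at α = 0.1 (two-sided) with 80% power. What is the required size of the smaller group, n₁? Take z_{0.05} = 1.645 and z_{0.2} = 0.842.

n₁ = 76

With allocation ratio k = n₂/n₁ = 3, Var(x̄₁−x̄₂) = σ²(1/n₁ + 1/(k·n₁)) = σ²·(k+1)/(k·n₁).
So n₁ = (1 + 1/k)·((z_{α/2} + z_β)/d)² = 1.333 × (2.487/0.33)².
n₁ = 1.333 × 56.80 = 75.7.
Round up: n₁ = 76, giving n₂ = 3 × 76 = 228.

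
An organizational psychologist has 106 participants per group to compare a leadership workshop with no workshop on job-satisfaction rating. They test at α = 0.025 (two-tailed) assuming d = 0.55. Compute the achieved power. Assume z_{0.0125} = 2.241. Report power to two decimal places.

For two equal groups, power = Φ(d·√(n/2) − z_{α/2}).
d·√(n/2) = 0.55 × √(106/2) = 0.55 × 7.280 = 4.004.
z_β = 4.004 − 2.241 = 1.763.
Power = Φ(1.763) = 0.961.

power ≈ 0.96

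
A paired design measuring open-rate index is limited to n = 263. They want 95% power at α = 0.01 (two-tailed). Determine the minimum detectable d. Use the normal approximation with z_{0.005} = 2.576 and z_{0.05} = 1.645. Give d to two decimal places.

d_min ≈ 0.26

For a single sample (or paired design) of n = 263: d_min = (z_{α/2} + z_β)/√n.
z-sum = 2.576 + 1.645 = 4.221.
d_min = 4.221 / √263 = 4.221 / 16.217 = 0.260.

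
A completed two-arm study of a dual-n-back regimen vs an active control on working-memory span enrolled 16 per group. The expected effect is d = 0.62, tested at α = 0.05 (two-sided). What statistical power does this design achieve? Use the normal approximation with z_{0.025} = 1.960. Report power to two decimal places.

For two equal groups, power = Φ(d·√(n/2) − z_{α/2}).
d·√(n/2) = 0.62 × √(16/2) = 0.62 × 2.828 = 1.754.
z_β = 1.754 − 1.960 = -0.206.
Power = Φ(-0.206) = 0.418.

power ≈ 0.42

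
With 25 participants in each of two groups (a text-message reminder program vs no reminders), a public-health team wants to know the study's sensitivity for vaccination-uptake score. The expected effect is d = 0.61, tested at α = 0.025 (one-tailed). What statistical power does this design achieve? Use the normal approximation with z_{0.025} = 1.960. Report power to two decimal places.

power ≈ 0.58

For two equal groups, power = Φ(d·√(n/2) − z_{α}).
d·√(n/2) = 0.61 × √(25/2) = 0.61 × 3.536 = 2.157.
z_β = 2.157 − 1.960 = 0.197.
Power = Φ(0.197) = 0.578.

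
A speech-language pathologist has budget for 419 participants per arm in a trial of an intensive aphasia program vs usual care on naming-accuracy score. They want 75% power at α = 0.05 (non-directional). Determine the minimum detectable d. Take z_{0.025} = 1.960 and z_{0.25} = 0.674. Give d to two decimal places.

d_min ≈ 0.18

For two independent groups of n = 419 each: d_min = (z_{α/2} + z_β)·√(2/n).
z-sum = 1.960 + 0.674 = 2.634.
d_min = 2.634 × √(2/419) = 2.634 × 0.0691 = 0.182.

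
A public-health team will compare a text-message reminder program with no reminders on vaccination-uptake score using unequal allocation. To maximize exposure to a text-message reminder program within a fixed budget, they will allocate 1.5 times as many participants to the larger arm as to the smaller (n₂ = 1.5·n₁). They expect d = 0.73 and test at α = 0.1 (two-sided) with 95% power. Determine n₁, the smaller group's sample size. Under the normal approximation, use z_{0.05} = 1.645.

n₁ = 34

With allocation ratio k = n₂/n₁ = 1.5, Var(x̄₁−x̄₂) = σ²(1/n₁ + 1/(k·n₁)) = σ²·(k+1)/(k·n₁).
So n₁ = (1 + 1/k)·((z_{α/2} + z_β)/d)² = 1.667 × (3.290/0.73)².
n₁ = 1.667 × 20.31 = 33.9.
Round up: n₁ = 34, giving n₂ = 1.5 × 34 = 51.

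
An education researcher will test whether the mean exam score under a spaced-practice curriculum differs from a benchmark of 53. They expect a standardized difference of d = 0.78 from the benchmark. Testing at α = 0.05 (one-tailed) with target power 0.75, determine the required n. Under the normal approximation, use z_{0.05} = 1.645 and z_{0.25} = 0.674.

n = 9

For a one-sample test: n = ((z_{α} + z_β) / d)².
z_{α} + z_β = 1.645 + 0.674 = 2.319.
n = (2.319 / 0.78)² = 2.973² = 8.84.
Round up.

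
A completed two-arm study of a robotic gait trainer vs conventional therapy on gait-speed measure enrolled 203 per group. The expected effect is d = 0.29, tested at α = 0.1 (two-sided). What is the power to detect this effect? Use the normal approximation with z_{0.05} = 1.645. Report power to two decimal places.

For two equal groups, power = Φ(d·√(n/2) − z_{α/2}).
d·√(n/2) = 0.29 × √(203/2) = 0.29 × 10.075 = 2.922.
z_β = 2.922 − 1.645 = 1.277.
Power = Φ(1.277) = 0.899.

power ≈ 0.90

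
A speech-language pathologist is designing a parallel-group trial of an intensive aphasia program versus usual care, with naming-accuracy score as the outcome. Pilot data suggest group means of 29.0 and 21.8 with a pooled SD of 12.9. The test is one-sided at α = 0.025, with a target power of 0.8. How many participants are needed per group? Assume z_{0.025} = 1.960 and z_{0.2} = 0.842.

n = 51 per group

Cohen's d = |M₁ − M₂| / SD_pooled = |29.0 − 21.8| / 12.9 = 7.2 / 12.9 = 0.558.
For two independent groups with equal n: n = 2·((z_{α} + z_β) / d)².
z_{α} + z_β = 1.960 + 0.842 = 2.802.
n = 2 × (2.802 / 0.558)² = 2 × 5.022² = 2 × 25.22 = 50.4.
Round up to the next whole participant.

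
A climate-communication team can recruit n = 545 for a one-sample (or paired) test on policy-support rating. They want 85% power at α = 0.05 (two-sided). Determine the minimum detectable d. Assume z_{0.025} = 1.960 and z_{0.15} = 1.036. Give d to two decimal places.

For a single sample (or paired design) of n = 545: d_min = (z_{α/2} + z_β)/√n.
z-sum = 1.960 + 1.036 = 2.996.
d_min = 2.996 / √545 = 2.996 / 23.345 = 0.128.

d_min ≈ 0.13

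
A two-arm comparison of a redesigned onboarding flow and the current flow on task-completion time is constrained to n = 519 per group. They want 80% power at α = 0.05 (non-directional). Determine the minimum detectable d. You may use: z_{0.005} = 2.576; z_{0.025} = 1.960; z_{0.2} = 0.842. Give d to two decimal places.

d_min ≈ 0.17

For two independent groups of n = 519 each: d_min = (z_{α/2} + z_β)·√(2/n).
z-sum = 1.960 + 0.842 = 2.802.
d_min = 2.802 × √(2/519) = 2.802 × 0.0621 = 0.174.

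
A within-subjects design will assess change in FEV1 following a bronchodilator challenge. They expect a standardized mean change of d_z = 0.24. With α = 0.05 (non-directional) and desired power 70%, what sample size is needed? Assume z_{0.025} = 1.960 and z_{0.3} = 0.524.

n = 108 pairs

For a paired (one-sample on differences) test: n = ((z_{α/2} + z_β) / d)².
z_{α/2} + z_β = 1.960 + 0.524 = 2.484.
n = (2.484 / 0.24)² = 10.350² = 107.12.
Round up.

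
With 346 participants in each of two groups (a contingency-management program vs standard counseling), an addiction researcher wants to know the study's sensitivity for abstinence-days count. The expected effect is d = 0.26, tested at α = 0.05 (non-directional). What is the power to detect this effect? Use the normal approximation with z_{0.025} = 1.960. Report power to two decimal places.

power ≈ 0.93

For two equal groups, power = Φ(d·√(n/2) − z_{α/2}).
d·√(n/2) = 0.26 × √(346/2) = 0.26 × 13.153 = 3.420.
z_β = 3.420 − 1.960 = 1.460.
Power = Φ(1.460) = 0.928.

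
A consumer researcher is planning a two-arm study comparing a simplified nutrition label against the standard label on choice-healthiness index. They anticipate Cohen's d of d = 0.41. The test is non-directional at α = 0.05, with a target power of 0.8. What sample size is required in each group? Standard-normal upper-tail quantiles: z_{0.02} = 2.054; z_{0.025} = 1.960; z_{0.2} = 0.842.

n = 94 per group

For two independent groups with equal n: n = 2·((z_{α/2} + z_β) / d)².
z_{α/2} + z_β = 1.960 + 0.842 = 2.802.
n = 2 × (2.802 / 0.41)² = 2 × 6.834² = 2 × 46.71 = 93.4.
Round up to the next whole participant.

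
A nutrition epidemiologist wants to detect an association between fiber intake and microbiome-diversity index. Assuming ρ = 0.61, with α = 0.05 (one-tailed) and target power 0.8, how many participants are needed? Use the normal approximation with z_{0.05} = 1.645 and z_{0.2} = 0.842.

n = 16

Fisher's z: C = ½·ln((1+r)/(1−r)) = ½·ln(4.1282) = 0.7089.
n = ((z_{α} + z_β)/C)² + 3.
(1.645 + 0.842) / 0.7089 = 2.487 / 0.7089 = 3.508.
n = 3.508² + 3 = 12.31 + 3 = 15.3.
Round up.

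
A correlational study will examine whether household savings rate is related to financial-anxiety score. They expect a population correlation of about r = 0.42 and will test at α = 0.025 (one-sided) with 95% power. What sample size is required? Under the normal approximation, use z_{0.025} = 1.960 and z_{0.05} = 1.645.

Fisher's z: C = ½·ln((1+r)/(1−r)) = ½·ln(2.4483) = 0.4477.
n = ((z_{α} + z_β)/C)² + 3.
(1.960 + 1.645) / 0.4477 = 3.605 / 0.4477 = 8.052.
n = 8.052² + 3 = 64.84 + 3 = 67.8.
Round up.

n = 68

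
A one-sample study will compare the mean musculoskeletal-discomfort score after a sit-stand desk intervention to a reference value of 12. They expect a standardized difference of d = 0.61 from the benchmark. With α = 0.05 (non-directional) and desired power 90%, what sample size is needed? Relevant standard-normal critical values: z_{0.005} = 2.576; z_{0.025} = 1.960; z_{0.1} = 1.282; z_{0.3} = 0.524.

n = 29

For a one-sample test: n = ((z_{α/2} + z_β) / d)².
z_{α/2} + z_β = 1.960 + 1.282 = 3.242.
n = (3.242 / 0.61)² = 5.315² = 28.25.
Round up.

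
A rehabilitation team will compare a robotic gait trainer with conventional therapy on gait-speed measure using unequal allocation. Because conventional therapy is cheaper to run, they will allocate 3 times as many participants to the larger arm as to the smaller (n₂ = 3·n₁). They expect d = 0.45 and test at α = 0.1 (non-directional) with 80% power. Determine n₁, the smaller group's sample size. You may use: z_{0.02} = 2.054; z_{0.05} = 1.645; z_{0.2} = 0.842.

n₁ = 41

With allocation ratio k = n₂/n₁ = 3, Var(x̄₁−x̄₂) = σ²(1/n₁ + 1/(k·n₁)) = σ²·(k+1)/(k·n₁).
So n₁ = (1 + 1/k)·((z_{α/2} + z_β)/d)² = 1.333 × (2.487/0.45)².
n₁ = 1.333 × 30.54 = 40.7.
Round up: n₁ = 41, giving n₂ = 3 × 41 = 123.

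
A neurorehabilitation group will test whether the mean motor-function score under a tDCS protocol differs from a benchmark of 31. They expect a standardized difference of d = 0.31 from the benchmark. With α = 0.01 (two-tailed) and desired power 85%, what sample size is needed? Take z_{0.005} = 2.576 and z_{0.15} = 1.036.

For a one-sample test: n = ((z_{α/2} + z_β) / d)².
z_{α/2} + z_β = 2.576 + 1.036 = 3.612.
n = (3.612 / 0.31)² = 11.652² = 135.76.
Round up.

n = 136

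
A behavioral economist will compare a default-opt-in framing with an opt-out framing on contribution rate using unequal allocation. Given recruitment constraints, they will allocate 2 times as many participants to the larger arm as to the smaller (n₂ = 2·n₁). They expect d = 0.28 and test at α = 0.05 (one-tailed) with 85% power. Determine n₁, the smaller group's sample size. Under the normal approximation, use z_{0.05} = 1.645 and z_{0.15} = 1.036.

With allocation ratio k = n₂/n₁ = 2, Var(x̄₁−x̄₂) = σ²(1/n₁ + 1/(k·n₁)) = σ²·(k+1)/(k·n₁).
So n₁ = (1 + 1/k)·((z_{α} + z_β)/d)² = 1.500 × (2.681/0.28)².
n₁ = 1.500 × 91.68 = 137.5.
Round up: n₁ = 138, giving n₂ = 2 × 138 = 276.

n₁ = 138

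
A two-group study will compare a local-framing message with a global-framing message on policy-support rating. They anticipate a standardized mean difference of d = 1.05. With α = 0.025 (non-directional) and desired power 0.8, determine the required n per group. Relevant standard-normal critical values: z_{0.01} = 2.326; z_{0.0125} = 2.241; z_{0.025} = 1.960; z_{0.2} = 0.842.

For two independent groups with equal n: n = 2·((z_{α/2} + z_β) / d)².
z_{α/2} + z_β = 2.241 + 0.842 = 3.083.
n = 2 × (3.083 / 1.05)² = 2 × 2.936² = 2 × 8.62 = 17.2.
Round up to the next whole participant.

n = 18 per group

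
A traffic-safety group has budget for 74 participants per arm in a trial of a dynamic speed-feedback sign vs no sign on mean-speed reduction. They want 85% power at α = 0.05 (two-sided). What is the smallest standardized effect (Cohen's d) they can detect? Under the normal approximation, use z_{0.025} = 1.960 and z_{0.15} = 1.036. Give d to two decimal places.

d_min ≈ 0.49

For two independent groups of n = 74 each: d_min = (z_{α/2} + z_β)·√(2/n).
z-sum = 1.960 + 1.036 = 2.996.
d_min = 2.996 × √(2/74) = 2.996 × 0.1644 = 0.493.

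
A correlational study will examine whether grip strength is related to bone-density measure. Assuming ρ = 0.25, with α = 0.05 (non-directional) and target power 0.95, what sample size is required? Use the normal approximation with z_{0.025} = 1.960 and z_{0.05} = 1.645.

n = 203

Fisher's z: C = ½·ln((1+r)/(1−r)) = ½·ln(1.6667) = 0.2554.
n = ((z_{α/2} + z_β)/C)² + 3.
(1.960 + 1.645) / 0.2554 = 3.605 / 0.2554 = 14.115.
n = 14.115² + 3 = 199.24 + 3 = 202.2.
Round up.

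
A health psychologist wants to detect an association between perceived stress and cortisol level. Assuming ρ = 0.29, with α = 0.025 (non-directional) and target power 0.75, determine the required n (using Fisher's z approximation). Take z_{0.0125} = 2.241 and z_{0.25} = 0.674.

n = 99

Fisher's z: C = ½·ln((1+r)/(1−r)) = ½·ln(1.8169) = 0.2986.
n = ((z_{α/2} + z_β)/C)² + 3.
(2.241 + 0.674) / 0.2986 = 2.915 / 0.2986 = 9.762.
n = 9.762² + 3 = 95.30 + 3 = 98.3.
Round up.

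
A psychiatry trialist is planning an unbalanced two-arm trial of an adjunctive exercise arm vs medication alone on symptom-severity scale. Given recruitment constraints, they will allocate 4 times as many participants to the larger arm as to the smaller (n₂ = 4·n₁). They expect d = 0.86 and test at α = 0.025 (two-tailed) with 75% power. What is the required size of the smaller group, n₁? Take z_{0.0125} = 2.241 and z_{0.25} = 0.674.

With allocation ratio k = n₂/n₁ = 4, Var(x̄₁−x̄₂) = σ²(1/n₁ + 1/(k·n₁)) = σ²·(k+1)/(k·n₁).
So n₁ = (1 + 1/k)·((z_{α/2} + z_β)/d)² = 1.250 × (2.915/0.86)².
n₁ = 1.250 × 11.49 = 14.4.
Round up: n₁ = 15, giving n₂ = 4 × 15 = 60.

n₁ = 15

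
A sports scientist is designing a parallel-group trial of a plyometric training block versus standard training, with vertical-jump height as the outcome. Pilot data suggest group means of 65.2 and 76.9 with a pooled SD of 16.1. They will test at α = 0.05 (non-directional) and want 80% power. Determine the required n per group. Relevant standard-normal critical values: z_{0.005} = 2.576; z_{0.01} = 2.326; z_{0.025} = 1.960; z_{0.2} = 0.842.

n = 30 per group

Cohen's d = |M₁ − M₂| / SD_pooled = |65.2 − 76.9| / 16.1 = 11.7 / 16.1 = 0.727.
For two independent groups with equal n: n = 2·((z_{α/2} + z_β) / d)².
z_{α/2} + z_β = 1.960 + 0.842 = 2.802.
n = 2 × (2.802 / 0.727)² = 2 × 3.854² = 2 × 14.85 = 29.7.
Round up to the next whole participant.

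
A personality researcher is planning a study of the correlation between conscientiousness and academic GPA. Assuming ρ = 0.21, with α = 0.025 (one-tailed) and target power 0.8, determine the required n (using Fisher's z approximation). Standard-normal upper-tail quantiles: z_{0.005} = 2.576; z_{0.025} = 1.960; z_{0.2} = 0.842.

n = 176

Fisher's z: C = ½·ln((1+r)/(1−r)) = ½·ln(1.5316) = 0.2132.
n = ((z_{α} + z_β)/C)² + 3.
(1.960 + 0.842) / 0.2132 = 2.802 / 0.2132 = 13.143.
n = 13.143² + 3 = 172.73 + 3 = 175.7.
Round up.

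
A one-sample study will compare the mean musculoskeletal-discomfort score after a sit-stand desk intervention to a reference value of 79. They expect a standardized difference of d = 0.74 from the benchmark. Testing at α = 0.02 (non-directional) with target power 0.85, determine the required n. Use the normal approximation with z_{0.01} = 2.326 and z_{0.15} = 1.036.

For a one-sample test: n = ((z_{α/2} + z_β) / d)².
z_{α/2} + z_β = 2.326 + 1.036 = 3.362.
n = (3.362 / 0.74)² = 4.543² = 20.64.
Round up.

n = 21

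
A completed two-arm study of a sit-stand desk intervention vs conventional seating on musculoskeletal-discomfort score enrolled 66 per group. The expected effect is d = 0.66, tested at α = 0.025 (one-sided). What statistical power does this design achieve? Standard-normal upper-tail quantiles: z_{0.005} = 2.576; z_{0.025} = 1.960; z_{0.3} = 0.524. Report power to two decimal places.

power ≈ 0.97

For two equal groups, power = Φ(d·√(n/2) − z_{α}).
d·√(n/2) = 0.66 × √(66/2) = 0.66 × 5.745 = 3.791.
z_β = 3.791 − 1.960 = 1.831.
Power = Φ(1.831) = 0.966.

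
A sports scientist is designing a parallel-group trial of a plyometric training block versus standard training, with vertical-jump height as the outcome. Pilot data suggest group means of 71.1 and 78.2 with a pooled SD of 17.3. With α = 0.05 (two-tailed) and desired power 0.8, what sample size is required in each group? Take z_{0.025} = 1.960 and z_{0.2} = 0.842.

Cohen's d = |M₁ − M₂| / SD_pooled = |71.1 − 78.2| / 17.3 = 7.1 / 17.3 = 0.410.
For two independent groups with equal n: n = 2·((z_{α/2} + z_β) / d)².
z_{α/2} + z_β = 1.960 + 0.842 = 2.802.
n = 2 × (2.802 / 0.410)² = 2 × 6.834² = 2 × 46.71 = 93.4.
Round up to the next whole participant.

n = 94 per group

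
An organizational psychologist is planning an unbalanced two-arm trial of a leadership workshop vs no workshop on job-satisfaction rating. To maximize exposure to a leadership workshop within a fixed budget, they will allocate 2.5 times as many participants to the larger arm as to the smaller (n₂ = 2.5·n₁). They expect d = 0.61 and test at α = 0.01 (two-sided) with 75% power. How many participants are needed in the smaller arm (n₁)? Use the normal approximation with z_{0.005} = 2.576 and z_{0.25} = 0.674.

n₁ = 40

With allocation ratio k = n₂/n₁ = 2.5, Var(x̄₁−x̄₂) = σ²(1/n₁ + 1/(k·n₁)) = σ²·(k+1)/(k·n₁).
So n₁ = (1 + 1/k)·((z_{α/2} + z_β)/d)² = 1.400 × (3.250/0.61)².
n₁ = 1.400 × 28.39 = 39.7.
Round up: n₁ = 40, giving n₂ = 2.5 × 40 = 100.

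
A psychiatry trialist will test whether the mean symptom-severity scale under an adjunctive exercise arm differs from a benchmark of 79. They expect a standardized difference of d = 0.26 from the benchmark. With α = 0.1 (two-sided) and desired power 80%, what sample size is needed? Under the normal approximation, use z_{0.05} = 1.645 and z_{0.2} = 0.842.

For a one-sample test: n = ((z_{α/2} + z_β) / d)².
z_{α/2} + z_β = 1.645 + 0.842 = 2.487.
n = (2.487 / 0.26)² = 9.565² = 91.50.
Round up.

n = 92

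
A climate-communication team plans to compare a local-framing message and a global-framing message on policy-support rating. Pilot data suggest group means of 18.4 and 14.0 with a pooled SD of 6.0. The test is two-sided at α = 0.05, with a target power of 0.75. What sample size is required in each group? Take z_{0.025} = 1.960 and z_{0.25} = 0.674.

Cohen's d = |M₁ − M₂| / SD_pooled = |18.4 − 14.0| / 6.0 = 4.4 / 6.0 = 0.733.
For two independent groups with equal n: n = 2·((z_{α/2} + z_β) / d)².
z_{α/2} + z_β = 1.960 + 0.674 = 2.634.
n = 2 × (2.634 / 0.733)² = 2 × 3.593² = 2 × 12.91 = 25.8.
Round up to the next whole participant.

n = 26 per group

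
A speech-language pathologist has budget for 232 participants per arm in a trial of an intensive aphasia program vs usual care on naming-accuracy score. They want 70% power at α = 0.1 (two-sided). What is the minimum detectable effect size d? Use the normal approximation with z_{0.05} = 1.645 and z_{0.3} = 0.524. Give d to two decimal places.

For two independent groups of n = 232 each: d_min = (z_{α/2} + z_β)·√(2/n).
z-sum = 1.645 + 0.524 = 2.169.
d_min = 2.169 × √(2/232) = 2.169 × 0.0928 = 0.201.

d_min ≈ 0.20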